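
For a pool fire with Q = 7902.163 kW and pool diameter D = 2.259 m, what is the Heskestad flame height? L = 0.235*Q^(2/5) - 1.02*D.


Q^(2/5) = 36.233
0.235 * Q^(2/5) = 8.5146
1.02 * D = 2.3042
L = 6.2105 m

6.2105 m


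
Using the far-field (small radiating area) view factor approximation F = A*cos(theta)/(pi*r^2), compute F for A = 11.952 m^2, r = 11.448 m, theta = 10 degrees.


cos(10 deg) = 0.98481
pi*r^2 = 411.73
F = 11.952 * 0.98481 / 411.73 = 0.028588

0.028588


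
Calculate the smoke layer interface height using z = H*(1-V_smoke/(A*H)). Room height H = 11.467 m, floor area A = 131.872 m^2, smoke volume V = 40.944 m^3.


V/(A*H) = 0.027076
1 - 0.027076 = 0.97292
z = 11.467 * 0.97292 = 11.157 m

11.157 m


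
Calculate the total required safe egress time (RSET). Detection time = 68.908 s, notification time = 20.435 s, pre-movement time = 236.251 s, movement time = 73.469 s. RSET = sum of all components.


Total = 68.908 + 20.435 + 236.251 + 73.469 = 399.063 s

399.063 s


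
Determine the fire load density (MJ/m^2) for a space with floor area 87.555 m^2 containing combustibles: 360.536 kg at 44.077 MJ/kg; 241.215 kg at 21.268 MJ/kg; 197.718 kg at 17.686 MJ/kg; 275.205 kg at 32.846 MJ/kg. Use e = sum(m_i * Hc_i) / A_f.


Total energy = 360.536*44.077 + 241.215*21.268 + 197.718*17.686 + 275.205*32.846
= 15891.35 + 5130.161 + 3496.841 + 9039.383
= 33557.73 MJ
e = 33557.73 / 87.555 = 383.28 MJ/m^2

383.28 MJ/m^2


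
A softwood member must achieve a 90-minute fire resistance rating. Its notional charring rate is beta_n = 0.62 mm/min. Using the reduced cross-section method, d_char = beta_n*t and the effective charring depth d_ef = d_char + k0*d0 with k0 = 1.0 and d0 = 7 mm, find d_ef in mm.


d_char = 0.62 * 90 = 55.8 mm
d_ef = 55.8 + 1.0*7 = 62.8 mm

62.8 mm


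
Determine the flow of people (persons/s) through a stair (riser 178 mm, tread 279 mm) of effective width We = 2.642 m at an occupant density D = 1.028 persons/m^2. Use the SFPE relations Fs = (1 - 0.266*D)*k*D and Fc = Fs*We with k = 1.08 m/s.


1 - 0.266*D = 1 - 0.266*1.028 = 0.72655
Fs = 0.72655 * 1.08 * 1.028 = 0.80665 persons/(s*m)
Fc = 0.80665 * 2.642 = 2.1312 persons/s

2.1312 persons/s


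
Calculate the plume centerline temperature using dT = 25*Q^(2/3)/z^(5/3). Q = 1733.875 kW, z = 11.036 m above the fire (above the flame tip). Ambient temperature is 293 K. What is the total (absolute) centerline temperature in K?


Q^(2/3) = 144.33
z^(5/3) = 54.704
dT = 25 * 144.33 / 54.704 = 65.958 K
T = 293 + 65.958 = 358.96 K

358.96 K


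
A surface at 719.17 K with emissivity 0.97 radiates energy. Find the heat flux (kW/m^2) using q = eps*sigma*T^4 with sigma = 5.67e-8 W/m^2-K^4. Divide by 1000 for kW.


T^4 = 2.6750e+11
q = 0.97 * 5.67e-8 * 2.6750e+11 / 1000 = 14.712 kW/m^2

14.712 kW/m^2


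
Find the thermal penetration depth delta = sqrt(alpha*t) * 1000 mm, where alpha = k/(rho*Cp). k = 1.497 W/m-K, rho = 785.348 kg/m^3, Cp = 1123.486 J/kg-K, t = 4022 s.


alpha = 1.497 / (785.348 * 1123.486) = 1.6966e-06 m^2/s
alpha * t = 0.0068239
delta = sqrt(0.0068239) * 1000 = 82.607 mm

82.607 mm


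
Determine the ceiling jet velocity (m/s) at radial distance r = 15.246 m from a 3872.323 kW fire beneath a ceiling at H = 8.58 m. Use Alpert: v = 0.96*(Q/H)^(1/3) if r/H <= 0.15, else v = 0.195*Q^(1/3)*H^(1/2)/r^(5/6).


r/H = 15.246 / 8.58 = 1.7769
r/H > 0.15, so v = 0.195*Q^(1/3)*H^(1/2)/r^(5/6)
Q^(1/3) = 15.703
H^(1/2) = 2.9292
r^(5/6) = 9.6820
v = 0.195 * 15.703 * 2.9292 / 9.6820 = 0.92641 m/s

0.92641 m/s


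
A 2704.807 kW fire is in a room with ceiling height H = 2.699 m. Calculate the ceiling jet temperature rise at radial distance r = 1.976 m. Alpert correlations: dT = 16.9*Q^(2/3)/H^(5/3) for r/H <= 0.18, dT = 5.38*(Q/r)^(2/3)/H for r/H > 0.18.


r/H = 1.976 / 2.699 = 0.73212
r/H > 0.18, so dT = 5.38*(Q/r)^(2/3)/H
Q/r = 1368.8
(Q/r)^(2/3) = 123.28
dT = 5.38 * 123.28 / 2.699 = 245.74 K

245.74 K


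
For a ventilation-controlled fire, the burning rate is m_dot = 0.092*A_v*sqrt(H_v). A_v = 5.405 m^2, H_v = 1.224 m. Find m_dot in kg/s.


sqrt(H_v) = 1.1063
m_dot = 0.092 * 5.405 * 1.1063 = 0.55014 kg/s

0.55014 kg/s


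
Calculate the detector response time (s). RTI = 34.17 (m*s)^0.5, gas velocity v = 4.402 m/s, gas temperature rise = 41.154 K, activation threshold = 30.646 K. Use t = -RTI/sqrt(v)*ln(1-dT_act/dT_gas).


dT_act/dT_gas = 0.74467
ln(1 - 0.74467) = -1.3652
t = -34.17 / sqrt(4.402) * -1.3652 = 22.234 s

22.234 s


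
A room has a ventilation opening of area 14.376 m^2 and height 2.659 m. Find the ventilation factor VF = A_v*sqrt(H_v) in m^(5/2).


sqrt(H_v) = 1.6306
VF = 14.376 * 1.6306 = 23.442 m^(5/2)

23.442 m^(5/2)


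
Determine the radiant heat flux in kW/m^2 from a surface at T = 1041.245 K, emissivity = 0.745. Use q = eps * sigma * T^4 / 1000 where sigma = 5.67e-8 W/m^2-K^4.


T^4 = 1.1755e+12
q = 0.745 * 5.67e-8 * 1.1755e+12 / 1000 = 49.654 kW/m^2

49.654 kW/m^2


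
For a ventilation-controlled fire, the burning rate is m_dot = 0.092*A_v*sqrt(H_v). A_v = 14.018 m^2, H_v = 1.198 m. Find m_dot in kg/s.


sqrt(H_v) = 1.0945
m_dot = 0.092 * 14.018 * 1.0945 = 1.4116 kg/s

1.4116 kg/s


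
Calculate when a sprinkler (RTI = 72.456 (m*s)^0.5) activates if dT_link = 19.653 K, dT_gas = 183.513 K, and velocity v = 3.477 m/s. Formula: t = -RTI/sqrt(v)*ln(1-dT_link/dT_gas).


dT_link/dT_gas = 0.10709
ln(1 - 0.10709) = -0.11327
t = -72.456 / sqrt(3.477) * -0.11327 = 4.4015 s

4.4015 s


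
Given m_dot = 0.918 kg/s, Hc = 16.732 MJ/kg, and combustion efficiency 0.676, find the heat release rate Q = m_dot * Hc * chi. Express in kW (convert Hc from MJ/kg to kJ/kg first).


Hc = 16.732 MJ/kg = 16.732 * 1000 kJ/kg = 16732 kJ/kg
Q = 0.918 kg/s * 16732 kJ/kg * 0.676 = 10383 kW

10383 kW


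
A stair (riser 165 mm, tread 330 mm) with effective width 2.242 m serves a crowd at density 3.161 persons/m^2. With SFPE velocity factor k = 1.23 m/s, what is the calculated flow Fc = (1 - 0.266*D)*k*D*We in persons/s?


1 - 0.266*D = 1 - 0.266*3.161 = 0.15917
Fs = 0.15917 * 1.23 * 3.161 = 0.61887 persons/(s*m)
Fc = 0.61887 * 2.242 = 1.3875 persons/s

1.3875 persons/s


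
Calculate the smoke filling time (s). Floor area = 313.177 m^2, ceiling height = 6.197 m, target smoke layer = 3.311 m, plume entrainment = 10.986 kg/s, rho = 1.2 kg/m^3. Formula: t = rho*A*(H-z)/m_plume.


H - z = 2.886 m
t = 1.2 * 313.177 * 2.886 / 10.986 = 98.725 s

98.725 s


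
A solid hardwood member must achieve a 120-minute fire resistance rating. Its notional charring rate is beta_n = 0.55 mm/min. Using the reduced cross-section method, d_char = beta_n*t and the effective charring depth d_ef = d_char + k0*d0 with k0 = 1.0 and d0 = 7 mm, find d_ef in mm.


d_char = 0.55 * 120 = 66 mm
d_ef = 66 + 1.0*7 = 73 mm

73 mm


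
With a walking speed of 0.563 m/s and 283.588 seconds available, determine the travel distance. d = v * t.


d = 0.563 * 283.588 = 159.66 m

159.66 m


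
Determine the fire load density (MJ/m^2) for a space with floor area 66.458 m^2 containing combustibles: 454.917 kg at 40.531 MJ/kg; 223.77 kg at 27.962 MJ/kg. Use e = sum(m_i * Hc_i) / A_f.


Total energy = 454.917*40.531 + 223.77*27.962
= 18438.24 + 6257.057
= 24695.30 MJ
e = 24695.30 / 66.458 = 371.59 MJ/m^2

371.59 MJ/m^2


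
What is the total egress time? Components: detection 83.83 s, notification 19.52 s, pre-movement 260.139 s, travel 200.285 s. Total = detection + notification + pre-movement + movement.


Total = 83.83 + 19.52 + 260.139 + 200.285 = 563.774 s

563.774 s


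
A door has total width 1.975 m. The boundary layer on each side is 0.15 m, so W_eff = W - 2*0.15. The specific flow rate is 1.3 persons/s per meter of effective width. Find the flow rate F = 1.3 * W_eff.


W_eff = 1.975 - 0.30 = 1.675 m
F = 1.3 * 1.675 = 2.1775 persons/s

2.1775 persons/s


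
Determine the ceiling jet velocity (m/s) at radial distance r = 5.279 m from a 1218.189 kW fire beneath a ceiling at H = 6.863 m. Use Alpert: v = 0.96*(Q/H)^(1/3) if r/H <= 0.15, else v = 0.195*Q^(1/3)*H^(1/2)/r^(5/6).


r/H = 5.279 / 6.863 = 0.76920
r/H > 0.15, so v = 0.195*Q^(1/3)*H^(1/2)/r^(5/6)
Q^(1/3) = 10.680
H^(1/2) = 2.6197
r^(5/6) = 4.0006
v = 0.195 * 10.680 * 2.6197 / 4.0006 = 1.3638 m/s

1.3638 m/s


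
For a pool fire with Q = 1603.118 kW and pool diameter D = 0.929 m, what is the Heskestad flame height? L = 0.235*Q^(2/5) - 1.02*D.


Q^(2/5) = 19.142
0.235 * Q^(2/5) = 4.4984
1.02 * D = 0.94758
L = 3.5508 m

3.5508 m


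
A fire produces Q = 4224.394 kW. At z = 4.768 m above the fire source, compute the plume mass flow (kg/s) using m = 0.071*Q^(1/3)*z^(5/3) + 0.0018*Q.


Q^(1/3) = 16.165
z^(5/3) = 13.507
First term = 0.071 * 16.165 * 13.507 = 15.503
Second term = 0.0018 * 4224.394 = 7.6039
m = 23.107 kg/s

23.107 kg/s


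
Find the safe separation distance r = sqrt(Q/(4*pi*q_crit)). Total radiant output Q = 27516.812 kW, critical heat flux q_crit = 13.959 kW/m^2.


4*pi*q_crit = 175.41
Q/(4*pi*q_crit) = 156.87
r = sqrt(156.87) = 12.525 m

12.525 m


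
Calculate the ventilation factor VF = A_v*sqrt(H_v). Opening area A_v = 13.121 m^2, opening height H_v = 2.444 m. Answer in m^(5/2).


sqrt(H_v) = 1.5633
VF = 13.121 * 1.5633 = 20.512 m^(5/2)

20.512 m^(5/2)


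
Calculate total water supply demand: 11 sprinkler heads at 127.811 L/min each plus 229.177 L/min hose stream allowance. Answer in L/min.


Sprinkler demand = 11 * 127.811 = 1405.921 L/min
Total = 1405.921 + 229.177 = 1635.098 L/min

1635.098 L/min


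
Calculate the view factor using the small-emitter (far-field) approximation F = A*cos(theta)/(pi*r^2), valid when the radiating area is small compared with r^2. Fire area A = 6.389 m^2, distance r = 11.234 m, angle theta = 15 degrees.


cos(15 deg) = 0.96593
pi*r^2 = 396.48
F = 6.389 * 0.96593 / 396.48 = 0.015565

0.015565


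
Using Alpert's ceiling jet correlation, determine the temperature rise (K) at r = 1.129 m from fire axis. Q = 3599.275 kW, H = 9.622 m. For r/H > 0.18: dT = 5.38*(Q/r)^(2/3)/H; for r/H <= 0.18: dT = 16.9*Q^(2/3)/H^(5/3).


r/H = 1.129 / 9.622 = 0.11734
r/H <= 0.18, so dT = 16.9*Q^(2/3)/H^(5/3)
Q^(2/3) = 234.86
H^(5/3) = 43.529
dT = 16.9 * 234.86 / 43.529 = 91.185 K

91.185 K


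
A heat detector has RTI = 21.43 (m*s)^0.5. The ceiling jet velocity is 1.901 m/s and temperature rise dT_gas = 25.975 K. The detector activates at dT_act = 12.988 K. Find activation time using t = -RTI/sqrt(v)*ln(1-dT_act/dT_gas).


dT_act/dT_gas = 0.50002
ln(1 - 0.50002) = -0.69319
t = -21.43 / sqrt(1.901) * -0.69319 = 10.774 s

10.774 s


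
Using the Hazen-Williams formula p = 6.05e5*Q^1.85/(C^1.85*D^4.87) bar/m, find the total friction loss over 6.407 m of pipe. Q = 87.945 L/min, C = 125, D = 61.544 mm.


Q^1.85 = 3951.8
C^1.85 = 7573.3
D^4.87 = 5.1681e+08
p/m = 0.00061084 bar/m
p_total = 0.00061084 * 6.407 = 0.0039137 bar

0.0039137 bar


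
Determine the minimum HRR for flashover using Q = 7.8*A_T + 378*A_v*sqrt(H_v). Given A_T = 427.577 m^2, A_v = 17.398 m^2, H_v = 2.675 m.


7.8*A_T = 3335.1
sqrt(H_v) = 1.6355
378*A_v*sqrt(H_v) = 10756
Q = 3335.1 + 10756 = 14091 kW

14091 kW


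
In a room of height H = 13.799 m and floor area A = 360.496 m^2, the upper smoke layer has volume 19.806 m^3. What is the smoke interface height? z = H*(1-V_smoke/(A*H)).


V/(A*H) = 0.0039815
1 - 0.0039815 = 0.99602
z = 13.799 * 0.99602 = 13.744 m

13.744 m


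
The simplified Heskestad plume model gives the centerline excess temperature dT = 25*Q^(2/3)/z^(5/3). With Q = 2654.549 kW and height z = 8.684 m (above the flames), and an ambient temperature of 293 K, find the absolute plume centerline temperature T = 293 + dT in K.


Q^(2/3) = 191.72
z^(5/3) = 36.689
dT = 25 * 191.72 / 36.689 = 130.64 K
T = 293 + 130.64 = 423.64 K

423.64 K


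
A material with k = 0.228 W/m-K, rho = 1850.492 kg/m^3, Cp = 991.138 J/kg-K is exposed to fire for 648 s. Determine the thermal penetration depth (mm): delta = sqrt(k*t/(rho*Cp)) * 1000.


alpha = 0.228 / (1850.492 * 991.138) = 1.2431e-07 m^2/s
alpha * t = 8.0554e-05
delta = sqrt(8.0554e-05) * 1000 = 8.9752 mm

8.9752 mm


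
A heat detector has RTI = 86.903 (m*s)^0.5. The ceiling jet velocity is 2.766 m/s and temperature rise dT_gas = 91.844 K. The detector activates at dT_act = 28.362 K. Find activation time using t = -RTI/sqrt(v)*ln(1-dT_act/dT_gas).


dT_act/dT_gas = 0.30881
ln(1 - 0.30881) = -0.36934
t = -86.903 / sqrt(2.766) * -0.36934 = 19.299 s

19.299 s


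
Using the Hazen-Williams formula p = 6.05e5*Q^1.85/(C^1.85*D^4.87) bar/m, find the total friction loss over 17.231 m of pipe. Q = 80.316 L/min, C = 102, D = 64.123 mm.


Q^1.85 = 3341.1
C^1.85 = 5198.9
D^4.87 = 6.3119e+08
p/m = 0.00061599 bar/m
p_total = 0.00061599 * 17.231 = 0.010614 bar

0.010614 bar


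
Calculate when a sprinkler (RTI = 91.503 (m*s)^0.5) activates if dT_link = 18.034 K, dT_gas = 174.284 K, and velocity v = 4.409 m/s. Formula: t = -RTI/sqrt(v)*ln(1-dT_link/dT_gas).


dT_link/dT_gas = 0.10347
ln(1 - 0.10347) = -0.10923
t = -91.503 / sqrt(4.409) * -0.10923 = 4.7600 s

4.7600 s


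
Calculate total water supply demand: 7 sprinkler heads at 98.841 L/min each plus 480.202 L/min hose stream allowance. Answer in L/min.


Sprinkler demand = 7 * 98.841 = 691.887 L/min
Total = 691.887 + 480.202 = 1172.089 L/min

1172.089 L/min


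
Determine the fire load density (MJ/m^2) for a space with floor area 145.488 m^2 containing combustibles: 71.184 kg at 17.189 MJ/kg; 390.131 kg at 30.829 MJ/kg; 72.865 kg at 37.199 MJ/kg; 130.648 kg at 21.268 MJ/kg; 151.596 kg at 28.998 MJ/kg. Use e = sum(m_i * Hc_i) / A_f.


Total energy = 71.184*17.189 + 390.131*30.829 + 72.865*37.199 + 130.648*21.268 + 151.596*28.998
= 1223.582 + 12027.35 + 2710.505 + 2778.622 + 4395.981
= 23136.04 MJ
e = 23136.04 / 145.488 = 159.02 MJ/m^2

159.02 MJ/m^2


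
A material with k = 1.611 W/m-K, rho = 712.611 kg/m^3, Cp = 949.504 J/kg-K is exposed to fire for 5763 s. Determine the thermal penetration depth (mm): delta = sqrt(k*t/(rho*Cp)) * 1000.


alpha = 1.611 / (712.611 * 949.504) = 2.3809e-06 m^2/s
alpha * t = 0.013721
delta = sqrt(0.013721) * 1000 = 117.14 mm

117.14 mm


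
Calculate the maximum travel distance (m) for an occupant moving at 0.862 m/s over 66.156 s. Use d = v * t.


d = 0.862 * 66.156 = 57.026 m

57.026 m


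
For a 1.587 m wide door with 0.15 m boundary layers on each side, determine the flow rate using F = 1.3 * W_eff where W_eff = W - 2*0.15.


W_eff = 1.587 - 0.30 = 1.287 m
F = 1.3 * 1.287 = 1.6731 persons/s

1.6731 persons/s


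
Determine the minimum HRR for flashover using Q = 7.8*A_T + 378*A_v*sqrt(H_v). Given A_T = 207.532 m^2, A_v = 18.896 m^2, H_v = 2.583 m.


7.8*A_T = 1618.7
sqrt(H_v) = 1.6072
378*A_v*sqrt(H_v) = 11480
Q = 1618.7 + 11480 = 13098 kW

13098 kW


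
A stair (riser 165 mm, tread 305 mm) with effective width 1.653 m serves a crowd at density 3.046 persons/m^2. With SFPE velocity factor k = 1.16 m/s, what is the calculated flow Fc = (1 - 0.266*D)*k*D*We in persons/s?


1 - 0.266*D = 1 - 0.266*3.046 = 0.18976
Fs = 0.18976 * 1.16 * 3.046 = 0.67050 persons/(s*m)
Fc = 0.67050 * 1.653 = 1.1083 persons/s

1.1083 persons/s


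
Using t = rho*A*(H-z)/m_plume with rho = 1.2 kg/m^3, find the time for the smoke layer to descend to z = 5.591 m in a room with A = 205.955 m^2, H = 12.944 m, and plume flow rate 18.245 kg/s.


H - z = 7.353 m
t = 1.2 * 205.955 * 7.353 / 18.245 = 99.603 s

99.603 s


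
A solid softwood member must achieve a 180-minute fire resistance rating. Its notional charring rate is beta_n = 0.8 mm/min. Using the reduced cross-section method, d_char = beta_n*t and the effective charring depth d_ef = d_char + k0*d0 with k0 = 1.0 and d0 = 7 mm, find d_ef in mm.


d_char = 0.8 * 180 = 144 mm
d_ef = 144 + 1.0*7 = 151 mm

151 mm


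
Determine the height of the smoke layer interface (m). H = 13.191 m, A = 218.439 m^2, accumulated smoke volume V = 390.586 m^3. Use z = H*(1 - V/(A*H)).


V/(A*H) = 0.13555
1 - 0.13555 = 0.86445
z = 13.191 * 0.86445 = 11.403 m

11.403 m


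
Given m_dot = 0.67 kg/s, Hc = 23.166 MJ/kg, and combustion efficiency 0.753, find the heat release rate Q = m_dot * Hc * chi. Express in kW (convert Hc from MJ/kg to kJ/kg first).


Hc = 23.166 MJ/kg = 23.166 * 1000 kJ/kg = 23166 kJ/kg
Q = 0.67 kg/s * 23166 kJ/kg * 0.753 = 11687 kW

11687 kW


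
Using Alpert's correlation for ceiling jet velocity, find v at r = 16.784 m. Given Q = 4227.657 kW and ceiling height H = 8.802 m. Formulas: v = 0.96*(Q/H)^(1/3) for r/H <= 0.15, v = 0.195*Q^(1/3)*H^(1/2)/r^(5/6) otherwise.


r/H = 16.784 / 8.802 = 1.9068
r/H > 0.15, so v = 0.195*Q^(1/3)*H^(1/2)/r^(5/6)
Q^(1/3) = 16.170
H^(1/2) = 2.9668
r^(5/6) = 10.489
v = 0.195 * 16.170 * 2.9668 / 10.489 = 0.89182 m/s

0.89182 m/s


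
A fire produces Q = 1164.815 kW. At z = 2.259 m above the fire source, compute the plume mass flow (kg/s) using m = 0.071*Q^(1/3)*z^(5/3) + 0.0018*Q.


Q^(1/3) = 10.522
z^(5/3) = 3.8892
First term = 0.071 * 10.522 * 3.8892 = 2.9054
Second term = 0.0018 * 1164.815 = 2.0967
m = 5.0021 kg/s

5.0021 kg/s


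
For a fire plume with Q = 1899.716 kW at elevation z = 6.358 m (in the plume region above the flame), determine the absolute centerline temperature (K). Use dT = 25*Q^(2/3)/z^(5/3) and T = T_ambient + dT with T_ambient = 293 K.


Q^(2/3) = 153.39
z^(5/3) = 21.821
dT = 25 * 153.39 / 21.821 = 175.74 K
T = 293 + 175.74 = 468.74 K

468.74 K


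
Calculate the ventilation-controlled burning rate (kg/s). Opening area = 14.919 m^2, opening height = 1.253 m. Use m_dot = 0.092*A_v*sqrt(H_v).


sqrt(H_v) = 1.1194
m_dot = 0.092 * 14.919 * 1.1194 = 1.5364 kg/s

1.5364 kg/s


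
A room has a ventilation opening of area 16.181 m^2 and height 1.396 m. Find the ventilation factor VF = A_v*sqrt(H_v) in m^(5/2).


sqrt(H_v) = 1.1815
VF = 16.181 * 1.1815 = 19.118 m^(5/2)

19.118 m^(5/2)


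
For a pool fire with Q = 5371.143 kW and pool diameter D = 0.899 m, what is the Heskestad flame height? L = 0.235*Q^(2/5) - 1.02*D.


Q^(2/5) = 31.048
0.235 * Q^(2/5) = 7.2962
1.02 * D = 0.91698
L = 6.3792 m

6.3792 m


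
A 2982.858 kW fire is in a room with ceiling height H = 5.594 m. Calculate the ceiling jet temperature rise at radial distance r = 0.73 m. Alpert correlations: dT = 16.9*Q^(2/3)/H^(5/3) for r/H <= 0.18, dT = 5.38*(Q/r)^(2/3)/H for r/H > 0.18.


r/H = 0.73 / 5.594 = 0.13050
r/H <= 0.18, so dT = 16.9*Q^(2/3)/H^(5/3)
Q^(2/3) = 207.22
H^(5/3) = 17.628
dT = 16.9 * 207.22 / 17.628 = 198.66 K

198.66 K


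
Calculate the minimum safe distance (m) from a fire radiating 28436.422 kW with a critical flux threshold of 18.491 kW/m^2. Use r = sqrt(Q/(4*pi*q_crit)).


4*pi*q_crit = 232.36
Q/(4*pi*q_crit) = 122.38
r = sqrt(122.38) = 11.062 m

11.062 m


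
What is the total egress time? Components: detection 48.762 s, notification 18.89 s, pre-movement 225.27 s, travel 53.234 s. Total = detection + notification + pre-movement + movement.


Total = 48.762 + 18.89 + 225.27 + 53.234 = 346.156 s

346.156 s


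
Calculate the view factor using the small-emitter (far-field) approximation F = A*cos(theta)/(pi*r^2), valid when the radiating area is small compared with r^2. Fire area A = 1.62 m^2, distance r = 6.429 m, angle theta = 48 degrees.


cos(48 deg) = 0.66913
pi*r^2 = 129.85
F = 1.62 * 0.66913 / 129.85 = 0.0083481

0.0083481


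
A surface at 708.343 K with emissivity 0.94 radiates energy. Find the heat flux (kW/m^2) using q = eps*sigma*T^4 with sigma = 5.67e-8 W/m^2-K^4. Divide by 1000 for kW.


T^4 = 2.5175e+11
q = 0.94 * 5.67e-8 * 2.5175e+11 / 1000 = 13.418 kW/m^2

13.418 kW/m^2


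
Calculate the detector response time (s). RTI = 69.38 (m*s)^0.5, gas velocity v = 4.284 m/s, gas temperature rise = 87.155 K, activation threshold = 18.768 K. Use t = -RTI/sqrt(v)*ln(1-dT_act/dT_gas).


dT_act/dT_gas = 0.21534
ln(1 - 0.21534) = -0.24251
t = -69.38 / sqrt(4.284) * -0.24251 = 8.1289 s

8.1289 s


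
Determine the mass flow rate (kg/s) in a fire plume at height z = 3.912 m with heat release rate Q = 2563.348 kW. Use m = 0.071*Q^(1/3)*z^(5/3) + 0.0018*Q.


Q^(1/3) = 13.686
z^(5/3) = 9.7125
First term = 0.071 * 13.686 * 9.7125 = 9.4375
Second term = 0.0018 * 2563.348 = 4.6140
m = 14.052 kg/s

14.052 kg/s


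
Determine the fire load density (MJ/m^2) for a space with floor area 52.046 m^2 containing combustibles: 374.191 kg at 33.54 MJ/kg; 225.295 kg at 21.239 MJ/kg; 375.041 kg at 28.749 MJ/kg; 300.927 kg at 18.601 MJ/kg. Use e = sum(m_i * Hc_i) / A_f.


Total energy = 374.191*33.54 + 225.295*21.239 + 375.041*28.749 + 300.927*18.601
= 12550.37 + 4785.041 + 10782.05 + 5597.543
= 33715.00 MJ
e = 33715.00 / 52.046 = 647.79 MJ/m^2

647.79 MJ/m^2


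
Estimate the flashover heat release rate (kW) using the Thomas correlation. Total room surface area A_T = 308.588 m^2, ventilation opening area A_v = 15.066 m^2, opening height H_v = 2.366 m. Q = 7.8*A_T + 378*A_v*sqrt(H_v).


7.8*A_T = 2407.0
sqrt(H_v) = 1.5382
378*A_v*sqrt(H_v) = 8759.9
Q = 2407.0 + 8759.9 = 11167 kW

11167 kW


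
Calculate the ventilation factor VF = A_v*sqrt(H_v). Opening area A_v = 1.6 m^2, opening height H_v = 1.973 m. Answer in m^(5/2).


sqrt(H_v) = 1.4046
VF = 1.6 * 1.4046 = 2.2474 m^(5/2)

2.2474 m^(5/2)


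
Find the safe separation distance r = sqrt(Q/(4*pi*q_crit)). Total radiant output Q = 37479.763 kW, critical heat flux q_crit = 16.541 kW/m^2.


4*pi*q_crit = 207.86
Q/(4*pi*q_crit) = 180.31
r = sqrt(180.31) = 13.428 m

13.428 m


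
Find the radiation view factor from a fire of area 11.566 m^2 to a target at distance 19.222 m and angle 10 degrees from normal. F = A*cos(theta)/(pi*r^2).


cos(10 deg) = 0.98481
pi*r^2 = 1160.8
F = 11.566 * 0.98481 / 1160.8 = 0.0098127

0.0098127


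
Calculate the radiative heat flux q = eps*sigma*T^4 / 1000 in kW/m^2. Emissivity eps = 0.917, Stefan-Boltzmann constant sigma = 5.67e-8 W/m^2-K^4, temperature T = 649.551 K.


T^4 = 1.7801e+11
q = 0.917 * 5.67e-8 * 1.7801e+11 / 1000 = 9.2556 kW/m^2

9.2556 kW/m^2


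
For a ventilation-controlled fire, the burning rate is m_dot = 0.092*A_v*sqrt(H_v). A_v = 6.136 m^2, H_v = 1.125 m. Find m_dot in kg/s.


sqrt(H_v) = 1.0607
m_dot = 0.092 * 6.136 * 1.0607 = 0.59876 kg/s

0.59876 kg/s


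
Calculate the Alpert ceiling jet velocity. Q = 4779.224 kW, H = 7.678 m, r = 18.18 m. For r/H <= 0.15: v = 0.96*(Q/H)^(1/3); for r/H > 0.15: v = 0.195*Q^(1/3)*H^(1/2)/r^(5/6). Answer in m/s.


r/H = 18.18 / 7.678 = 2.3678
r/H > 0.15, so v = 0.195*Q^(1/3)*H^(1/2)/r^(5/6)
Q^(1/3) = 16.844
H^(1/2) = 2.7709
r^(5/6) = 11.211
v = 0.195 * 16.844 * 2.7709 / 11.211 = 0.81180 m/s

0.81180 m/s


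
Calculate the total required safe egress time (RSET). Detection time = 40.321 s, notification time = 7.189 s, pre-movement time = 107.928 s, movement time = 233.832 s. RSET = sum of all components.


Total = 40.321 + 7.189 + 107.928 + 233.832 = 389.27 s

389.27 s


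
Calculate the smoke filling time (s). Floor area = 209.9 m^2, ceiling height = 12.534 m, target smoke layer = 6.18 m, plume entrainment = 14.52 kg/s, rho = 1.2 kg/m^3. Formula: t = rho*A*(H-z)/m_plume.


H - z = 6.354 m
t = 1.2 * 209.9 * 6.354 / 14.52 = 110.22 s

110.22 s


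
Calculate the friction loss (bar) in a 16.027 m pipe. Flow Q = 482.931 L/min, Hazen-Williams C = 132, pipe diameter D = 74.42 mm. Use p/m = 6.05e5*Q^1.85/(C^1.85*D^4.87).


Q^1.85 = 92297
C^1.85 = 8376.5
D^4.87 = 1.3036e+09
p/m = 0.0051139 bar/m
p_total = 0.0051139 * 16.027 = 0.081960 bar

0.081960 bar


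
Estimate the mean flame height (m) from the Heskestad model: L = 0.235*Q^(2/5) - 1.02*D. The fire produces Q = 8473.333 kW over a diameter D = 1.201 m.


Q^(2/5) = 37.258
0.235 * Q^(2/5) = 8.7557
1.02 * D = 1.2250
L = 7.5307 m

7.5307 m


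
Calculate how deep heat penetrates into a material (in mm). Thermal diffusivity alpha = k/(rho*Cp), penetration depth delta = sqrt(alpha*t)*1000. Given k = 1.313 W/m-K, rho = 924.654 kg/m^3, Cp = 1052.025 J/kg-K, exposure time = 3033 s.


alpha = 1.313 / (924.654 * 1052.025) = 1.3498e-06 m^2/s
alpha * t = 0.0040938
delta = sqrt(0.0040938) * 1000 = 63.983 mm

63.983 mm


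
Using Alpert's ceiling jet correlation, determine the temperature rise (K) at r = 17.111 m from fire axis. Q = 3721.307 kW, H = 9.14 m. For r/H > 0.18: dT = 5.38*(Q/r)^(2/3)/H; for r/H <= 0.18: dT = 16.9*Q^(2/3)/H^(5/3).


r/H = 17.111 / 9.14 = 1.8721
r/H > 0.18, so dT = 5.38*(Q/r)^(2/3)/H
Q/r = 217.48
(Q/r)^(2/3) = 36.164
dT = 5.38 * 36.164 / 9.14 = 21.287 K

21.287 K


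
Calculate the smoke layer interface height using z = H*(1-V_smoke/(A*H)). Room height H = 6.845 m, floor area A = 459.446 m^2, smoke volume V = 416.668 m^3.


V/(A*H) = 0.13249
1 - 0.13249 = 0.86751
z = 6.845 * 0.86751 = 5.9381 m

5.9381 m


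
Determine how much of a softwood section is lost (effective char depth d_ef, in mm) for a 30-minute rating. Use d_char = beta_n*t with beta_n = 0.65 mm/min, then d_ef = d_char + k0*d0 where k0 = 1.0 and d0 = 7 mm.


d_char = 0.65 * 30 = 19.5 mm
d_ef = 19.5 + 1.0*7 = 26.5 mm

26.5 mm


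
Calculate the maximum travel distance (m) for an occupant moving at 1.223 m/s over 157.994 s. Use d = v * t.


d = 1.223 * 157.994 = 193.23 m

193.23 m


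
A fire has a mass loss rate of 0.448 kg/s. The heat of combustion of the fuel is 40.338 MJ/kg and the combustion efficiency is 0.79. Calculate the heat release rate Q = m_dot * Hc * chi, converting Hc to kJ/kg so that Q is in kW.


Hc = 40.338 MJ/kg = 40.338 * 1000 kJ/kg = 40338 kJ/kg
Q = 0.448 kg/s * 40338 kJ/kg * 0.79 = 14276 kW

14276 kW


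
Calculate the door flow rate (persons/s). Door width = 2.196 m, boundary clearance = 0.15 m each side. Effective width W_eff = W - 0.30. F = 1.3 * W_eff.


W_eff = 2.196 - 0.30 = 1.896 m
F = 1.3 * 1.896 = 2.4648 persons/s

2.4648 persons/s


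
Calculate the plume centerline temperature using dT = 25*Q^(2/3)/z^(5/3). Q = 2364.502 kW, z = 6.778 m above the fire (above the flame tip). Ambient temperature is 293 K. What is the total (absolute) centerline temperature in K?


Q^(2/3) = 177.48
z^(5/3) = 24.276
dT = 25 * 177.48 / 24.276 = 182.78 K
T = 293 + 182.78 = 475.78 K

475.78 K


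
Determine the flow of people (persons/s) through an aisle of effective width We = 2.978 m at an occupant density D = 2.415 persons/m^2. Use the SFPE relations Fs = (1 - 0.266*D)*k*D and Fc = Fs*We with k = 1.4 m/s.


1 - 0.266*D = 1 - 0.266*2.415 = 0.35761
Fs = 0.35761 * 1.4 * 2.415 = 1.2091 persons/(s*m)
Fc = 1.2091 * 2.978 = 3.6006 persons/s

3.6006 persons/s


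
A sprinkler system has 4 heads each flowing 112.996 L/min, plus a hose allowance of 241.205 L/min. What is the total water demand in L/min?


Sprinkler demand = 4 * 112.996 = 451.984 L/min
Total = 451.984 + 241.205 = 693.189 L/min

693.189 L/min


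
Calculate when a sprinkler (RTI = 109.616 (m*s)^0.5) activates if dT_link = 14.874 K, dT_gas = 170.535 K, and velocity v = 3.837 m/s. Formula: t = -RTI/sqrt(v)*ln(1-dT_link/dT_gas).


dT_link/dT_gas = 0.087220
ln(1 - 0.087220) = -0.091260
t = -109.616 / sqrt(3.837) * -0.091260 = 5.1069 s

5.1069 s


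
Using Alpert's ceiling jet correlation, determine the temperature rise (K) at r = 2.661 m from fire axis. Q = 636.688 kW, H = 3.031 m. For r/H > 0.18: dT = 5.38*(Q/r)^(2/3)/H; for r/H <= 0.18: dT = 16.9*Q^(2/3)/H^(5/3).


r/H = 2.661 / 3.031 = 0.87793
r/H > 0.18, so dT = 5.38*(Q/r)^(2/3)/H
Q/r = 239.27
(Q/r)^(2/3) = 38.541
dT = 5.38 * 38.541 / 3.031 = 68.410 K

68.410 K


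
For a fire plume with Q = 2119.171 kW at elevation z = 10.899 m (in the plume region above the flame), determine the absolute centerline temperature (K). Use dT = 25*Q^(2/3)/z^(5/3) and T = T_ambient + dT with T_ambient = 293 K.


Q^(2/3) = 164.98
z^(5/3) = 53.577
dT = 25 * 164.98 / 53.577 = 76.985 K
T = 293 + 76.985 = 369.99 K

369.99 K


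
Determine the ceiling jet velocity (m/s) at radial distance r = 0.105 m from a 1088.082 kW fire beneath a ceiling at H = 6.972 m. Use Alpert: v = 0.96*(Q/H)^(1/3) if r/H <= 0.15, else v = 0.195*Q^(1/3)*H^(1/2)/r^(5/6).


r/H = 0.105 / 6.972 = 0.015060
r/H <= 0.15, so v = 0.96*(Q/H)^(1/3)
Q/H = 156.06
(Q/H)^(1/3) = 5.3840
v = 0.96 * 5.3840 = 5.1686 m/s

5.1686 m/s


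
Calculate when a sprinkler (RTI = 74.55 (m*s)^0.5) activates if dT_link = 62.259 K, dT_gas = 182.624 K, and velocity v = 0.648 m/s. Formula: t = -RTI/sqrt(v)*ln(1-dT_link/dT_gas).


dT_link/dT_gas = 0.34091
ln(1 - 0.34091) = -0.41690
t = -74.55 / sqrt(0.648) * -0.41690 = 38.609 s

38.609 s


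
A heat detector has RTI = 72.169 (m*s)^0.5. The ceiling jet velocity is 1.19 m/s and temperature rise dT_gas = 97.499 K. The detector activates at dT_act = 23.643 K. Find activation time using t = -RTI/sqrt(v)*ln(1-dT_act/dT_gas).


dT_act/dT_gas = 0.24249
ln(1 - 0.24249) = -0.27772
t = -72.169 / sqrt(1.19) * -0.27772 = 18.374 s

18.374 s


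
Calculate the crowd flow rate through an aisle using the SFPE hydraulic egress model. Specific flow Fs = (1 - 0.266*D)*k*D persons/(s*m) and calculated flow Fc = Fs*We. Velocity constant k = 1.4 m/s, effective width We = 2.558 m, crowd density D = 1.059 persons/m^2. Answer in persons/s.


1 - 0.266*D = 1 - 0.266*1.059 = 0.71831
Fs = 0.71831 * 1.4 * 1.059 = 1.0650 persons/(s*m)
Fc = 1.0650 * 2.558 = 2.7242 persons/s

2.7242 persons/s


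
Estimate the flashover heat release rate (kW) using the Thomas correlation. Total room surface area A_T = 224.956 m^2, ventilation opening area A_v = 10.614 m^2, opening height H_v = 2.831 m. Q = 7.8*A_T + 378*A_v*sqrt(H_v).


7.8*A_T = 1754.7
sqrt(H_v) = 1.6826
378*A_v*sqrt(H_v) = 6750.6
Q = 1754.7 + 6750.6 = 8505.2 kW

8505.2 kW


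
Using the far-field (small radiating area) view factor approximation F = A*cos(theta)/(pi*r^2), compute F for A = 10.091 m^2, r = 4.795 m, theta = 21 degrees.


cos(21 deg) = 0.93358
pi*r^2 = 72.232
F = 10.091 * 0.93358 / 72.232 = 0.13042

0.13042


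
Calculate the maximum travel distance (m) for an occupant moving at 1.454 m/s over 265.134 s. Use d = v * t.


d = 1.454 * 265.134 = 385.50 m

385.50 m


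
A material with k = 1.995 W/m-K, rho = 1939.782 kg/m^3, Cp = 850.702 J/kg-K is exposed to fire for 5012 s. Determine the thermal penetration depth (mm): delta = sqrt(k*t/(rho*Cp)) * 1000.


alpha = 1.995 / (1939.782 * 850.702) = 1.2090e-06 m^2/s
alpha * t = 0.0060593
delta = sqrt(0.0060593) * 1000 = 77.842 mm

77.842 mm


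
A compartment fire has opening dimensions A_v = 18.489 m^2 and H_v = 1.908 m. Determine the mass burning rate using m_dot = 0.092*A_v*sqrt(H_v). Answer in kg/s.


sqrt(H_v) = 1.3813
m_dot = 0.092 * 18.489 * 1.3813 = 2.3496 kg/s

2.3496 kg/s


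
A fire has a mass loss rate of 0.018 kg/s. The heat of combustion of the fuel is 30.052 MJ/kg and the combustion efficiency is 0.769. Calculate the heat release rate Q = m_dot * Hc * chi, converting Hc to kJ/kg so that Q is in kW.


Hc = 30.052 MJ/kg = 30.052 * 1000 kJ/kg = 30052 kJ/kg
Q = 0.018 kg/s * 30052 kJ/kg * 0.769 = 415.98 kW

415.98 kW


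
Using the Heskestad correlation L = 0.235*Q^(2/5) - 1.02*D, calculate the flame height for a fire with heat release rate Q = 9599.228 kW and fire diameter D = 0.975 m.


Q^(2/5) = 39.165
0.235 * Q^(2/5) = 9.2037
1.02 * D = 0.99450
L = 8.2092 m

8.2092 m


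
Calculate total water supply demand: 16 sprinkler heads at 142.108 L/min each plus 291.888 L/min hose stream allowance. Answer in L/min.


Sprinkler demand = 16 * 142.108 = 2273.728 L/min
Total = 2273.728 + 291.888 = 2565.616 L/min

2565.616 L/min


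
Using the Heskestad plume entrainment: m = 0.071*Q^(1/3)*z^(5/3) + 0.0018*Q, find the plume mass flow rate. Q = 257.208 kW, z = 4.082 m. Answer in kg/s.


Q^(1/3) = 6.3596
z^(5/3) = 10.426
First term = 0.071 * 6.3596 * 10.426 = 4.7077
Second term = 0.0018 * 257.208 = 0.46297
m = 5.1707 kg/s

5.1707 kg/s


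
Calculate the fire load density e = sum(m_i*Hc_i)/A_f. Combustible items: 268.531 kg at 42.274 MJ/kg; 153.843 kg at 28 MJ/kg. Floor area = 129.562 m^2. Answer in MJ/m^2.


Total energy = 268.531*42.274 + 153.843*28
= 11351.88 + 4307.604
= 15659.48 MJ
e = 15659.48 / 129.562 = 120.86 MJ/m^2

120.86 MJ/m^2


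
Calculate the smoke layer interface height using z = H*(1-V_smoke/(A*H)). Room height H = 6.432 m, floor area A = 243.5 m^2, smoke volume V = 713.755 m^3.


V/(A*H) = 0.45573
1 - 0.45573 = 0.54427
z = 6.432 * 0.54427 = 3.5008 m

3.5008 m


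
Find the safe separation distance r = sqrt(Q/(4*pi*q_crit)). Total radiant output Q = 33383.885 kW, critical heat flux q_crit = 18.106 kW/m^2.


4*pi*q_crit = 227.53
Q/(4*pi*q_crit) = 146.73
r = sqrt(146.73) = 12.113 m

12.113 m


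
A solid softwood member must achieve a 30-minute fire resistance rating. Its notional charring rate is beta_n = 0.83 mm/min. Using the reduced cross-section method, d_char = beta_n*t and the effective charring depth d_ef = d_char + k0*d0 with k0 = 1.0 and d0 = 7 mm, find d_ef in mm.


d_char = 0.83 * 30 = 24.9 mm
d_ef = 24.9 + 1.0*7 = 31.9 mm

31.9 mm


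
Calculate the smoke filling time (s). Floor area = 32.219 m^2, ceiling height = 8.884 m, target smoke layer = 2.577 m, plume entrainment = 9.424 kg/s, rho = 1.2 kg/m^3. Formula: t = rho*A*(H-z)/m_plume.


H - z = 6.307 m
t = 1.2 * 32.219 * 6.307 / 9.424 = 25.875 s

25.875 s


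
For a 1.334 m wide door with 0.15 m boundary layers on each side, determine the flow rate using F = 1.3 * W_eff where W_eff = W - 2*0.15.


W_eff = 1.334 - 0.30 = 1.034 m
F = 1.3 * 1.034 = 1.3442 persons/s

1.3442 persons/s


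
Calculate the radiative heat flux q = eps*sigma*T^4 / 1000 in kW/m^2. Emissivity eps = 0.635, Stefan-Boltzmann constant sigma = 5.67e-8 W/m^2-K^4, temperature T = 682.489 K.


T^4 = 2.1696e+11
q = 0.635 * 5.67e-8 * 2.1696e+11 / 1000 = 7.8116 kW/m^2

7.8116 kW/m^2


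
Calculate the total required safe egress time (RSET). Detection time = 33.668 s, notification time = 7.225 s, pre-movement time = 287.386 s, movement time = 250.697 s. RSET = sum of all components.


Total = 33.668 + 7.225 + 287.386 + 250.697 = 578.976 s

578.976 s


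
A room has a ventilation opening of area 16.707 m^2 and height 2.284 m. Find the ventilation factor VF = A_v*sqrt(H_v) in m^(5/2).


sqrt(H_v) = 1.5113
VF = 16.707 * 1.5113 = 25.249 m^(5/2)

25.249 m^(5/2)


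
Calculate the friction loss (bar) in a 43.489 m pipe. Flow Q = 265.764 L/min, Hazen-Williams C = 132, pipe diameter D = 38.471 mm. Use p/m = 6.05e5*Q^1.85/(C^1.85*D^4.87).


Q^1.85 = 30572
C^1.85 = 8376.5
D^4.87 = 5.2432e+07
p/m = 0.042113 bar/m
p_total = 0.042113 * 43.489 = 1.8314 bar

1.8314 bar


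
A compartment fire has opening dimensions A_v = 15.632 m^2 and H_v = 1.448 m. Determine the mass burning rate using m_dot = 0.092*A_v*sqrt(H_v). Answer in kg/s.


sqrt(H_v) = 1.2033
m_dot = 0.092 * 15.632 * 1.2033 = 1.7306 kg/s

1.7306 kg/s


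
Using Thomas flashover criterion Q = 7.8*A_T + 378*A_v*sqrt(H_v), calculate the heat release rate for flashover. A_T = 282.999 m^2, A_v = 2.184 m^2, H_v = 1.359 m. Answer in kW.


7.8*A_T = 2207.4
sqrt(H_v) = 1.1658
378*A_v*sqrt(H_v) = 962.40
Q = 2207.4 + 962.40 = 3169.8 kW

3169.8 kW


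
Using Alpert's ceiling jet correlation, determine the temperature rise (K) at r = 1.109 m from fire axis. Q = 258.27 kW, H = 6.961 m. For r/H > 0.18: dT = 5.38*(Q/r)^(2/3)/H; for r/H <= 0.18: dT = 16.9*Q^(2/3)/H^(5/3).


r/H = 1.109 / 6.961 = 0.15932
r/H <= 0.18, so dT = 16.9*Q^(2/3)/H^(5/3)
Q^(2/3) = 40.555
H^(5/3) = 25.378
dT = 16.9 * 40.555 / 25.378 = 27.007 K

27.007 K


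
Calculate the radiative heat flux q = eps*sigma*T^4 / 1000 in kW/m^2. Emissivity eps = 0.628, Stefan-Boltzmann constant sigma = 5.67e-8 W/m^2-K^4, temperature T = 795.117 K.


T^4 = 3.9969e+11
q = 0.628 * 5.67e-8 * 3.9969e+11 / 1000 = 14.232 kW/m^2

14.232 kW/m^2


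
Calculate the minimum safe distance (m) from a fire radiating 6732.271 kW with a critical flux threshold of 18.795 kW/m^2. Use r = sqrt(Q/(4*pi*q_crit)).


4*pi*q_crit = 236.18
Q/(4*pi*q_crit) = 28.504
r = sqrt(28.504) = 5.3389 m

5.3389 m


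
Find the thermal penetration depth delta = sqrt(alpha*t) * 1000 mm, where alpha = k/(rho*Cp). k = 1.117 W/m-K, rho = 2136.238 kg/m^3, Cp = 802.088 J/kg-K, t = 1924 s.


alpha = 1.117 / (2136.238 * 802.088) = 6.5190e-07 m^2/s
alpha * t = 0.0012543
delta = sqrt(0.0012543) * 1000 = 35.415 mm

35.415 mm


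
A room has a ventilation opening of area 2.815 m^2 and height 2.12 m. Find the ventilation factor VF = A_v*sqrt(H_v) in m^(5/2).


sqrt(H_v) = 1.4560
VF = 2.815 * 1.4560 = 4.0987 m^(5/2)

4.0987 m^(5/2)


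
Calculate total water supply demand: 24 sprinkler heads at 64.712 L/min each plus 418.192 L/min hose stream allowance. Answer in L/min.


Sprinkler demand = 24 * 64.712 = 1553.088 L/min
Total = 1553.088 + 418.192 = 1971.28 L/min

1971.28 L/min


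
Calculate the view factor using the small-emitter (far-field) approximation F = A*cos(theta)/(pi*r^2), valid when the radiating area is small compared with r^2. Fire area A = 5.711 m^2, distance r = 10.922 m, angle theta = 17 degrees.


cos(17 deg) = 0.95630
pi*r^2 = 374.76
F = 5.711 * 0.95630 / 374.76 = 0.014573

0.014573


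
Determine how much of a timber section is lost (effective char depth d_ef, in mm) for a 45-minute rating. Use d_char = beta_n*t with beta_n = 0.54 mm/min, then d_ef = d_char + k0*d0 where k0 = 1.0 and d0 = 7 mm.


d_char = 0.54 * 45 = 24.3 mm
d_ef = 24.3 + 1.0*7 = 31.3 mm

31.3 mm


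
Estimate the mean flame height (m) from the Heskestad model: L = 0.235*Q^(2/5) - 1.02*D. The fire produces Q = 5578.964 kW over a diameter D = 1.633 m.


Q^(2/5) = 31.523
0.235 * Q^(2/5) = 7.4078
1.02 * D = 1.6657
L = 5.7421 m

5.7421 m


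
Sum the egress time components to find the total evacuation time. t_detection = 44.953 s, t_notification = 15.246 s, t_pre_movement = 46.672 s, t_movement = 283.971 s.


Total = 44.953 + 15.246 + 46.672 + 283.971 = 390.842 s

390.842 s


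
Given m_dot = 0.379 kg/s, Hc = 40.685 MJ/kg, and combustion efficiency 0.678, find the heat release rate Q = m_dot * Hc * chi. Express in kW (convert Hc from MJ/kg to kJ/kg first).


Hc = 40.685 MJ/kg = 40.685 * 1000 kJ/kg = 40685 kJ/kg
Q = 0.379 kg/s * 40685 kJ/kg * 0.678 = 10454 kW

10454 kW


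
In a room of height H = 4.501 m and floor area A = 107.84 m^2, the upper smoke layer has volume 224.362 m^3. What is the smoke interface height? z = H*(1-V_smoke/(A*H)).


V/(A*H) = 0.46223
1 - 0.46223 = 0.53777
z = 4.501 * 0.53777 = 2.4205 m

2.4205 m


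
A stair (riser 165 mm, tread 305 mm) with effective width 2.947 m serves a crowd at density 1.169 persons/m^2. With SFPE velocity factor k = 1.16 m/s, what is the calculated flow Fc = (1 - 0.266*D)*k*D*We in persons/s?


1 - 0.266*D = 1 - 0.266*1.169 = 0.68905
Fs = 0.68905 * 1.16 * 1.169 = 0.93437 persons/(s*m)
Fc = 0.93437 * 2.947 = 2.7536 persons/s

2.7536 persons/s


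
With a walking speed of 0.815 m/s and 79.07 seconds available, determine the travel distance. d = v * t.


d = 0.815 * 79.07 = 64.442 m

64.442 m


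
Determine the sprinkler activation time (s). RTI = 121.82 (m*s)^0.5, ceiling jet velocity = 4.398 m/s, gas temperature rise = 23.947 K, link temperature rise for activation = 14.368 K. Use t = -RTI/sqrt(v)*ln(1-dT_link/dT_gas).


dT_link/dT_gas = 0.59999
ln(1 - 0.59999) = -0.91627
t = -121.82 / sqrt(4.398) * -0.91627 = 53.225 s

53.225 s


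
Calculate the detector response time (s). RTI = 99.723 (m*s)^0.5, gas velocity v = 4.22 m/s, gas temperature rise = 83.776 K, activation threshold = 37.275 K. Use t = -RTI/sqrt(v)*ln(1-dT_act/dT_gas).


dT_act/dT_gas = 0.44494
ln(1 - 0.44494) = -0.58867
t = -99.723 / sqrt(4.22) * -0.58867 = 28.577 s

28.577 s
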